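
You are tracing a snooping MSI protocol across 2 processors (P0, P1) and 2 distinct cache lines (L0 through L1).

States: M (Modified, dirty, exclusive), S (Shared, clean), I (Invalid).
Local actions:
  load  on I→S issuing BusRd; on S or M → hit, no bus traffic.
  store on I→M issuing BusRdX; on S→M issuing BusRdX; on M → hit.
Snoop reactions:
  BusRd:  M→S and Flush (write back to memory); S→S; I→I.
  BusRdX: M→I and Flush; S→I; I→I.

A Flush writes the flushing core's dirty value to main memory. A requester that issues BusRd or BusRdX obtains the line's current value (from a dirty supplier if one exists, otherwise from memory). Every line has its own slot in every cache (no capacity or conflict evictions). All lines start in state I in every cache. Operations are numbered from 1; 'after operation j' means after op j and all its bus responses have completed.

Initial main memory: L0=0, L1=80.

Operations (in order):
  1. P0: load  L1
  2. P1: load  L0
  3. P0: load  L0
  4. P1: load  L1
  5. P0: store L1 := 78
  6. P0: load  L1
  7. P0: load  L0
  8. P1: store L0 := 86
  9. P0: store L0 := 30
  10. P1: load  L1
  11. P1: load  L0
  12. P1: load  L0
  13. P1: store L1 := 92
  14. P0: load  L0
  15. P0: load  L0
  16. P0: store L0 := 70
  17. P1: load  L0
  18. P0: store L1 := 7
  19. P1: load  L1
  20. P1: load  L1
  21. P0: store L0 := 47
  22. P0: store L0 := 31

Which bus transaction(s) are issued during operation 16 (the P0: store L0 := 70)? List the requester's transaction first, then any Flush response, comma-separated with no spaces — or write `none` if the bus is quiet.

1. P0: load  L1  bus=[BusRd]  L1: P0=S P1=I  mem[L1]=80
2. P1: load  L0  bus=[BusRd]  L0: P0=I P1=S  mem[L0]=0
3. P0: load  L0  bus=[BusRd]  L0: P0=S P1=S  mem[L0]=0
4. P1: load  L1  bus=[BusRd]  L1: P0=S P1=S  mem[L1]=80
5. P0: store L1 := 78  bus=[BusRdX]  L1: P0=M P1=I  mem[L1]=80
6. P0: load  L1  bus=[-]  L1: P0=M P1=I  mem[L1]=80
7. P0: load  L0  bus=[-]  L0: P0=S P1=S  mem[L0]=0
8. P1: store L0 := 86  bus=[BusRdX]  L0: P0=I P1=M  mem[L0]=0
9. P0: store L0 := 30  bus=[BusRdX,Flush]  L0: P0=M P1=I  mem[L0]=86
10. P1: load  L1  bus=[BusRd,Flush]  L1: P0=S P1=S  mem[L1]=78
11. P1: load  L0  bus=[BusRd,Flush]  L0: P0=S P1=S  mem[L0]=30
12. P1: load  L0  bus=[-]  L0: P0=S P1=S  mem[L0]=30
13. P1: store L1 := 92  bus=[BusRdX]  L1: P0=I P1=M  mem[L1]=78
14. P0: load  L0  bus=[-]  L0: P0=S P1=S  mem[L0]=30
15. P0: load  L0  bus=[-]  L0: P0=S P1=S  mem[L0]=30
16. P0: store L0 := 70  bus=[BusRdX]  L0: P0=M P1=I  mem[L0]=30
17. P1: load  L0  bus=[BusRd,Flush]  L0: P0=S P1=S  mem[L0]=70
18. P0: store L1 := 7  bus=[BusRdX,Flush]  L1: P0=M P1=I  mem[L1]=92
19. P1: load  L1  bus=[BusRd,Flush]  L1: P0=S P1=S  mem[L1]=7
20. P1: load  L1  bus=[-]  L1: P0=S P1=S  mem[L1]=7
21. P0: store L0 := 47  bus=[BusRdX]  L0: P0=M P1=I  mem[L0]=70
22. P0: store L0 := 31  bus=[-]  L0: P0=M P1=I  mem[L0]=70

bus = BusRdX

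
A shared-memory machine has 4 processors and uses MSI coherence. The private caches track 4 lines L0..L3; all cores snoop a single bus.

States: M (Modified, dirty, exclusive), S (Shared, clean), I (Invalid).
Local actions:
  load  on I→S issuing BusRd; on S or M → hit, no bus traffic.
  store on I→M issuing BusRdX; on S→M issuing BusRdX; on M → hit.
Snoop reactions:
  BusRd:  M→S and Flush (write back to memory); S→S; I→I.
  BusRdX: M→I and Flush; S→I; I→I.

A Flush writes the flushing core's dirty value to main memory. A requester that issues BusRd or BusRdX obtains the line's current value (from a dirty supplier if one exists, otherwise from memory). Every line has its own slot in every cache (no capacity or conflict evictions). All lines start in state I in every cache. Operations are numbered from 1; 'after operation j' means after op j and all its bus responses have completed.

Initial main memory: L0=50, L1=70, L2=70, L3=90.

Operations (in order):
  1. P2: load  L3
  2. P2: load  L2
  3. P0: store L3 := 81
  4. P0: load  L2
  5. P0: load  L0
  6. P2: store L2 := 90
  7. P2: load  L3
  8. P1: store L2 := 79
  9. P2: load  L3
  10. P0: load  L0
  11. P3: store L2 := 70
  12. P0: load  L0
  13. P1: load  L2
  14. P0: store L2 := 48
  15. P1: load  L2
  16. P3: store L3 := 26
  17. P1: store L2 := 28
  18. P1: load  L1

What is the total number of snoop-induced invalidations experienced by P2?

1. P2: load  L3  bus=[BusRd]  L3: P0=I P1=I P2=S P3=I  mem[L3]=90
2. P2: load  L2  bus=[BusRd]  L2: P0=I P1=I P2=S P3=I  mem[L2]=70
3. P0: store L3 := 81  bus=[BusRdX]  L3: P0=M P1=I P2=I P3=I  mem[L3]=90
4. P0: load  L2  bus=[BusRd]  L2: P0=S P1=I P2=S P3=I  mem[L2]=70
5. P0: load  L0  bus=[BusRd]  L0: P0=S P1=I P2=I P3=I  mem[L0]=50
6. P2: store L2 := 90  bus=[BusRdX]  L2: P0=I P1=I P2=M P3=I  mem[L2]=70
7. P2: load  L3  bus=[BusRd,Flush]  L3: P0=S P1=I P2=S P3=I  mem[L3]=81
8. P1: store L2 := 79  bus=[BusRdX,Flush]  L2: P0=I P1=M P2=I P3=I  mem[L2]=90
9. P2: load  L3  bus=[-]  L3: P0=S P1=I P2=S P3=I  mem[L3]=81
10. P0: load  L0  bus=[-]  L0: P0=S P1=I P2=I P3=I  mem[L0]=50
11. P3: store L2 := 70  bus=[BusRdX,Flush]  L2: P0=I P1=I P2=I P3=M  mem[L2]=79
12. P0: load  L0  bus=[-]  L0: P0=S P1=I P2=I P3=I  mem[L0]=50
13. P1: load  L2  bus=[BusRd,Flush]  L2: P0=I P1=S P2=I P3=S  mem[L2]=70
14. P0: store L2 := 48  bus=[BusRdX]  L2: P0=M P1=I P2=I P3=I  mem[L2]=70
15. P1: load  L2  bus=[BusRd,Flush]  L2: P0=S P1=S P2=I P3=I  mem[L2]=48
16. P3: store L3 := 26  bus=[BusRdX]  L3: P0=I P1=I P2=I P3=M  mem[L3]=81
17. P1: store L2 := 28  bus=[BusRdX]  L2: P0=I P1=M P2=I P3=I  mem[L2]=48
18. P1: load  L1  bus=[BusRd]  L1: P0=I P1=S P2=I P3=I  mem[L1]=70

invalidations = 3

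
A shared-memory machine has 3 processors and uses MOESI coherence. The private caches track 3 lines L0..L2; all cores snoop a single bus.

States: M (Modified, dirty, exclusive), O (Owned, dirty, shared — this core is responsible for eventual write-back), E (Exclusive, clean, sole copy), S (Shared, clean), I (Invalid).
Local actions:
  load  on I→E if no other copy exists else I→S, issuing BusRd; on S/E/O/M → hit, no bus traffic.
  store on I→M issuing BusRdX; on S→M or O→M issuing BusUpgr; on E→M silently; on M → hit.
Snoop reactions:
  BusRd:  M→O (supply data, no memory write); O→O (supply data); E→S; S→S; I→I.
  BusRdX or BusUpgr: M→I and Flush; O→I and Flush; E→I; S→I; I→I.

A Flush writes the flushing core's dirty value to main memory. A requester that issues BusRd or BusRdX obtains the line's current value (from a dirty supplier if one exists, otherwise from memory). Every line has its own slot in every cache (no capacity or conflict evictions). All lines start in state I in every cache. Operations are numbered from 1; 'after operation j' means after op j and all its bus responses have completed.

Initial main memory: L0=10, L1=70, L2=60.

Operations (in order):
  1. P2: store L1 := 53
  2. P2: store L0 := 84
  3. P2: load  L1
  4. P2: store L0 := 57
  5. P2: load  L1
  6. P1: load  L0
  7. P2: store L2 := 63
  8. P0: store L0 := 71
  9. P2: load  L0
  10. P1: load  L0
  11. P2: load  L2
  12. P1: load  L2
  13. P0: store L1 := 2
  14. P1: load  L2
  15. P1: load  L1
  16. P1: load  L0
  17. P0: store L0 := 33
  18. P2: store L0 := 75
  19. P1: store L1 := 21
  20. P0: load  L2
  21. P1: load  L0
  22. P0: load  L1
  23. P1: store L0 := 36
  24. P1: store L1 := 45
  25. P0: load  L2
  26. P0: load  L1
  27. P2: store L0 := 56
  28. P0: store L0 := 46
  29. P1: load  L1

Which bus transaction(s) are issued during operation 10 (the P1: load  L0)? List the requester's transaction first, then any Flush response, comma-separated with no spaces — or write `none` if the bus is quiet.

1. P2: store L1 := 53  bus=[BusRdX]  L1: P0=I P1=I P2=M  mem[L1]=70
2. P2: store L0 := 84  bus=[BusRdX]  L0: P0=I P1=I P2=M  mem[L0]=10
3. P2: load  L1  bus=[-]  L1: P0=I P1=I P2=M  mem[L1]=70
4. P2: store L0 := 57  bus=[-]  L0: P0=I P1=I P2=M  mem[L0]=10
5. P2: load  L1  bus=[-]  L1: P0=I P1=I P2=M  mem[L1]=70
6. P1: load  L0  bus=[BusRd]  L0: P0=I P1=S P2=O  mem[L0]=10
7. P2: store L2 := 63  bus=[BusRdX]  L2: P0=I P1=I P2=M  mem[L2]=60
8. P0: store L0 := 71  bus=[BusRdX,Flush]  L0: P0=M P1=I P2=I  mem[L0]=57
9. P2: load  L0  bus=[BusRd]  L0: P0=O P1=I P2=S  mem[L0]=57
10. P1: load  L0  bus=[BusRd]  L0: P0=O P1=S P2=S  mem[L0]=57
11. P2: load  L2  bus=[-]  L2: P0=I P1=I P2=M  mem[L2]=60
12. P1: load  L2  bus=[BusRd]  L2: P0=I P1=S P2=O  mem[L2]=60
13. P0: store L1 := 2  bus=[BusRdX,Flush]  L1: P0=M P1=I P2=I  mem[L1]=53
14. P1: load  L2  bus=[-]  L2: P0=I P1=S P2=O  mem[L2]=60
15. P1: load  L1  bus=[BusRd]  L1: P0=O P1=S P2=I  mem[L1]=53
16. P1: load  L0  bus=[-]  L0: P0=O P1=S P2=S  mem[L0]=57
17. P0: store L0 := 33  bus=[BusUpgr]  L0: P0=M P1=I P2=I  mem[L0]=57
18. P2: store L0 := 75  bus=[BusRdX,Flush]  L0: P0=I P1=I P2=M  mem[L0]=33
19. P1: store L1 := 21  bus=[BusUpgr,Flush]  L1: P0=I P1=M P2=I  mem[L1]=2
20. P0: load  L2  bus=[BusRd]  L2: P0=S P1=S P2=O  mem[L2]=60
21. P1: load  L0  bus=[BusRd]  L0: P0=I P1=S P2=O  mem[L0]=33
22. P0: load  L1  bus=[BusRd]  L1: P0=S P1=O P2=I  mem[L1]=2
23. P1: store L0 := 36  bus=[BusUpgr,Flush]  L0: P0=I P1=M P2=I  mem[L0]=75
24. P1: store L1 := 45  bus=[BusUpgr]  L1: P0=I P1=M P2=I  mem[L1]=2
25. P0: load  L2  bus=[-]  L2: P0=S P1=S P2=O  mem[L2]=60
26. P0: load  L1  bus=[BusRd]  L1: P0=S P1=O P2=I  mem[L1]=2
27. P2: store L0 := 56  bus=[BusRdX,Flush]  L0: P0=I P1=I P2=M  mem[L0]=36
28. P0: store L0 := 46  bus=[BusRdX,Flush]  L0: P0=M P1=I P2=I  mem[L0]=56
29. P1: load  L1  bus=[-]  L1: P0=S P1=O P2=I  mem[L1]=2

bus = BusRd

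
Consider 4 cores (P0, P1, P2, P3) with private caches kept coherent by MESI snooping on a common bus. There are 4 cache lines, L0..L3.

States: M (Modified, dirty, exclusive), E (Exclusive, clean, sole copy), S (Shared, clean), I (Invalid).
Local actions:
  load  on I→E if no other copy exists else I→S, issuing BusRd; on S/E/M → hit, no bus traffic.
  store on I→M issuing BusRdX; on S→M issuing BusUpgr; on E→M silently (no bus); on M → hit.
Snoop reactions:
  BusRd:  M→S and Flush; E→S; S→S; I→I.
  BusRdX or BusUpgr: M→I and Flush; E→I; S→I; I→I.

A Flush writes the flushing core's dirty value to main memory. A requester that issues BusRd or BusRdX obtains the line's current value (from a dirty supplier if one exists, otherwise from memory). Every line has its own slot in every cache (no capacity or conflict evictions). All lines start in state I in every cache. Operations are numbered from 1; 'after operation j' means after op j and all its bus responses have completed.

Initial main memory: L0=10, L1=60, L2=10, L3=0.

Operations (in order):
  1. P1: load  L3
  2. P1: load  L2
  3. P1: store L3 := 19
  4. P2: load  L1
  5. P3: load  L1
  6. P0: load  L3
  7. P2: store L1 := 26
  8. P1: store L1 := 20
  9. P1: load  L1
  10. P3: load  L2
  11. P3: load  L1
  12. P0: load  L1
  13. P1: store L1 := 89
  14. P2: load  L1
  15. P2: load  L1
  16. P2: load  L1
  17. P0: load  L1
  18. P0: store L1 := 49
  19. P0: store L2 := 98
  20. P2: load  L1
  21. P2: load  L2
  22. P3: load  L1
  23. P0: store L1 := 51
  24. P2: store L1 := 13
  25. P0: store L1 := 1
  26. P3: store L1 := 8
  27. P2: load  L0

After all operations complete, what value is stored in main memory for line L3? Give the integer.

[1] P1: load  L3 | P0:I, P1:E(0), P2:I, P3:I | bus: BusRd
[2] P1: load  L2 | P0:I, P1:E(10), P2:I, P3:I | bus: BusRd
[3] P1: store L3 := 19 | P0:I, P1:M(19), P2:I, P3:I | bus: none
[4] P2: load  L1 | P0:I, P1:I, P2:E(60), P3:I | bus: BusRd
[5] P3: load  L1 | P0:I, P1:I, P2:S(60), P3:S(60) | bus: BusRd
[6] P0: load  L3 | P0:S(19), P1:S(19), P2:I, P3:I | bus: BusRd,Flush
[7] P2: store L1 := 26 | P0:I, P1:I, P2:M(26), P3:I | bus: BusUpgr
[8] P1: store L1 := 20 | P0:I, P1:M(20), P2:I, P3:I | bus: BusRdX,Flush
[9] P1: load  L1 | P0:I, P1:M(20), P2:I, P3:I | bus: none
[10] P3: load  L2 | P0:I, P1:S(10), P2:I, P3:S(10) | bus: BusRd
[11] P3: load  L1 | P0:I, P1:S(20), P2:I, P3:S(20) | bus: BusRd,Flush
[12] P0: load  L1 | P0:S(20), P1:S(20), P2:I, P3:S(20) | bus: BusRd
[13] P1: store L1 := 89 | P0:I, P1:M(89), P2:I, P3:I | bus: BusUpgr
[14] P2: load  L1 | P0:I, P1:S(89), P2:S(89), P3:I | bus: BusRd,Flush
[15] P2: load  L1 | P0:I, P1:S(89), P2:S(89), P3:I | bus: none
[16] P2: load  L1 | P0:I, P1:S(89), P2:S(89), P3:I | bus: none
[17] P0: load  L1 | P0:S(89), P1:S(89), P2:S(89), P3:I | bus: BusRd
[18] P0: store L1 := 49 | P0:M(49), P1:I, P2:I, P3:I | bus: BusUpgr
[19] P0: store L2 := 98 | P0:M(98), P1:I, P2:I, P3:I | bus: BusRdX
[20] P2: load  L1 | P0:S(49), P1:I, P2:S(49), P3:I | bus: BusRd,Flush
[21] P2: load  L2 | P0:S(98), P1:I, P2:S(98), P3:I | bus: BusRd,Flush
[22] P3: load  L1 | P0:S(49), P1:I, P2:S(49), P3:S(49) | bus: BusRd
[23] P0: store L1 := 51 | P0:M(51), P1:I, P2:I, P3:I | bus: BusUpgr
[24] P2: store L1 := 13 | P0:I, P1:I, P2:M(13), P3:I | bus: BusRdX,Flush
[25] P0: store L1 := 1 | P0:M(1), P1:I, P2:I, P3:I | bus: BusRdX,Flush
[26] P3: store L1 := 8 | P0:I, P1:I, P2:I, P3:M(8) | bus: BusRdX,Flush
[27] P2: load  L0 | P0:I, P1:I, P2:E(10), P3:I | bus: BusRd

memory[L3] = 19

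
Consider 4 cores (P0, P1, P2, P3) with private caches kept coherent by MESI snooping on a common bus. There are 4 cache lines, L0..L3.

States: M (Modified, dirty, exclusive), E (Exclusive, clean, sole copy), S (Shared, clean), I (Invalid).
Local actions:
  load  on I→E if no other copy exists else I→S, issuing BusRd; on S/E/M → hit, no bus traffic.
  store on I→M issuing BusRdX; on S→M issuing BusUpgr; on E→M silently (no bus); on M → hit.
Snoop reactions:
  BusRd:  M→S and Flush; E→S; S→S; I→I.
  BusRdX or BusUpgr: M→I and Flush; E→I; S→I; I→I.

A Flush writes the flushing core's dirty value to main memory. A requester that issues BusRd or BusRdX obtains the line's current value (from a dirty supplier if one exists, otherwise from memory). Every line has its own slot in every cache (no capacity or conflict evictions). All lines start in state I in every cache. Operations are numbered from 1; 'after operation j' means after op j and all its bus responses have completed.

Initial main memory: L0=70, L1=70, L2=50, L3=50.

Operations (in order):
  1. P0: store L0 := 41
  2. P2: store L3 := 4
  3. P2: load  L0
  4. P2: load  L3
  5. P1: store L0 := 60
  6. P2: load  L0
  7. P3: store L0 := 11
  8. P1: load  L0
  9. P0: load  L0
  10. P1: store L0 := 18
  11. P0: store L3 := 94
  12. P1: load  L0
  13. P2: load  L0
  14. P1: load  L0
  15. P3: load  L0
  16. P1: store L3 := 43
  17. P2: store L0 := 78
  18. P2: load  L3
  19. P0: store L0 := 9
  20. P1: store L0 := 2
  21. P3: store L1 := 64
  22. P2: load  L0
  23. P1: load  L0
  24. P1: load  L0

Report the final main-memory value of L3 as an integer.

[1] P0: store L0 := 41 | P0:M(41), P1:I, P2:I, P3:I | bus: BusRdX
[2] P2: store L3 := 4 | P0:I, P1:I, P2:M(4), P3:I | bus: BusRdX
[3] P2: load  L0 | P0:S(41), P1:I, P2:S(41), P3:I | bus: BusRd,Flush
[4] P2: load  L3 | P0:I, P1:I, P2:M(4), P3:I | bus: none
[5] P1: store L0 := 60 | P0:I, P1:M(60), P2:I, P3:I | bus: BusRdX
[6] P2: load  L0 | P0:I, P1:S(60), P2:S(60), P3:I | bus: BusRd,Flush
[7] P3: store L0 := 11 | P0:I, P1:I, P2:I, P3:M(11) | bus: BusRdX
[8] P1: load  L0 | P0:I, P1:S(11), P2:I, P3:S(11) | bus: BusRd,Flush
[9] P0: load  L0 | P0:S(11), P1:S(11), P2:I, P3:S(11) | bus: BusRd
[10] P1: store L0 := 18 | P0:I, P1:M(18), P2:I, P3:I | bus: BusUpgr
[11] P0: store L3 := 94 | P0:M(94), P1:I, P2:I, P3:I | bus: BusRdX,Flush
[12] P1: load  L0 | P0:I, P1:M(18), P2:I, P3:I | bus: none
[13] P2: load  L0 | P0:I, P1:S(18), P2:S(18), P3:I | bus: BusRd,Flush
[14] P1: load  L0 | P0:I, P1:S(18), P2:S(18), P3:I | bus: none
[15] P3: load  L0 | P0:I, P1:S(18), P2:S(18), P3:S(18) | bus: BusRd
[16] P1: store L3 := 43 | P0:I, P1:M(43), P2:I, P3:I | bus: BusRdX,Flush
[17] P2: store L0 := 78 | P0:I, P1:I, P2:M(78), P3:I | bus: BusUpgr
[18] P2: load  L3 | P0:I, P1:S(43), P2:S(43), P3:I | bus: BusRd,Flush
[19] P0: store L0 := 9 | P0:M(9), P1:I, P2:I, P3:I | bus: BusRdX,Flush
[20] P1: store L0 := 2 | P0:I, P1:M(2), P2:I, P3:I | bus: BusRdX,Flush
[21] P3: store L1 := 64 | P0:I, P1:I, P2:I, P3:M(64) | bus: BusRdX
[22] P2: load  L0 | P0:I, P1:S(2), P2:S(2), P3:I | bus: BusRd,Flush
[23] P1: load  L0 | P0:I, P1:S(2), P2:S(2), P3:I | bus: none
[24] P1: load  L0 | P0:I, P1:S(2), P2:S(2), P3:I | bus: none

memory[L3] = 43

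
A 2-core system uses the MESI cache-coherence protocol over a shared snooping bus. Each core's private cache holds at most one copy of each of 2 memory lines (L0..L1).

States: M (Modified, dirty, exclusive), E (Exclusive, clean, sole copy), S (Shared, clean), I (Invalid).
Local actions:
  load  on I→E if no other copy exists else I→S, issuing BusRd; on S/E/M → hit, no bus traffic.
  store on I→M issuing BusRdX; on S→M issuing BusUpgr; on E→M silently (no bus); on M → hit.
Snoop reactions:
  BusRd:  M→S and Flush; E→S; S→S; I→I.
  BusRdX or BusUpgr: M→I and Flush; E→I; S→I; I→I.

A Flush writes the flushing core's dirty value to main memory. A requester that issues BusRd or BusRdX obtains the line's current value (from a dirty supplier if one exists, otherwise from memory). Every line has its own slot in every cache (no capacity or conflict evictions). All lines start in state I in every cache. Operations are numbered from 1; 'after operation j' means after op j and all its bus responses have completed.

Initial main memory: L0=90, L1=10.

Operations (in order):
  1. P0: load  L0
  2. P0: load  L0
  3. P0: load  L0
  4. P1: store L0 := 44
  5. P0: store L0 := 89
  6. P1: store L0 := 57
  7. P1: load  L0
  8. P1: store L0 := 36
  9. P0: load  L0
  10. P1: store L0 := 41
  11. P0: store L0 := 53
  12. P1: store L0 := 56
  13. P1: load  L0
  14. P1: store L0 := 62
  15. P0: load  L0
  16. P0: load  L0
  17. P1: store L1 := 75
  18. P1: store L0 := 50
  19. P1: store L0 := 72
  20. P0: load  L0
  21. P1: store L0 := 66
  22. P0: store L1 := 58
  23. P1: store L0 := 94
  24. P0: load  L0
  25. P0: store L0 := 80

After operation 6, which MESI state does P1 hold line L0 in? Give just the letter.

step 1: P0: load  L0  ⟶  EI  (L0)  txn=BusRd  M[L0]=90
step 2: P0: load  L0  ⟶  EI  (L0)  txn=∅  M[L0]=90
step 3: P0: load  L0  ⟶  EI  (L0)  txn=∅  M[L0]=90
step 4: P1: store L0 := 44  ⟶  IM  (L0)  txn=BusRdX  M[L0]=90
step 5: P0: store L0 := 89  ⟶  MI  (L0)  txn=BusRdX+Flush  M[L0]=44
step 6: P1: store L0 := 57  ⟶  IM  (L0)  txn=BusRdX+Flush  M[L0]=89
step 7: P1: load  L0  ⟶  IM  (L0)  txn=∅  M[L0]=89
step 8: P1: store L0 := 36  ⟶  IM  (L0)  txn=∅  M[L0]=89
step 9: P0: load  L0  ⟶  SS  (L0)  txn=BusRd+Flush  M[L0]=36
step 10: P1: store L0 := 41  ⟶  IM  (L0)  txn=BusUpgr  M[L0]=36
step 11: P0: store L0 := 53  ⟶  MI  (L0)  txn=BusRdX+Flush  M[L0]=41
step 12: P1: store L0 := 56  ⟶  IM  (L0)  txn=BusRdX+Flush  M[L0]=53
step 13: P1: load  L0  ⟶  IM  (L0)  txn=∅  M[L0]=53
step 14: P1: store L0 := 62  ⟶  IM  (L0)  txn=∅  M[L0]=53
step 15: P0: load  L0  ⟶  SS  (L0)  txn=BusRd+Flush  M[L0]=62
step 16: P0: load  L0  ⟶  SS  (L0)  txn=∅  M[L0]=62
step 17: P1: store L1 := 75  ⟶  IM  (L1)  txn=BusRdX  M[L1]=10
step 18: P1: store L0 := 50  ⟶  IM  (L0)  txn=BusUpgr  M[L0]=62
step 19: P1: store L0 := 72  ⟶  IM  (L0)  txn=∅  M[L0]=62
step 20: P0: load  L0  ⟶  SS  (L0)  txn=BusRd+Flush  M[L0]=72
step 21: P1: store L0 := 66  ⟶  IM  (L0)  txn=BusUpgr  M[L0]=72
step 22: P0: store L1 := 58  ⟶  MI  (L1)  txn=BusRdX+Flush  M[L1]=75
step 23: P1: store L0 := 94  ⟶  IM  (L0)  txn=∅  M[L0]=72
step 24: P0: load  L0  ⟶  SS  (L0)  txn=BusRd+Flush  M[L0]=94
step 25: P0: store L0 := 80  ⟶  MI  (L0)  txn=BusUpgr  M[L0]=94

state = M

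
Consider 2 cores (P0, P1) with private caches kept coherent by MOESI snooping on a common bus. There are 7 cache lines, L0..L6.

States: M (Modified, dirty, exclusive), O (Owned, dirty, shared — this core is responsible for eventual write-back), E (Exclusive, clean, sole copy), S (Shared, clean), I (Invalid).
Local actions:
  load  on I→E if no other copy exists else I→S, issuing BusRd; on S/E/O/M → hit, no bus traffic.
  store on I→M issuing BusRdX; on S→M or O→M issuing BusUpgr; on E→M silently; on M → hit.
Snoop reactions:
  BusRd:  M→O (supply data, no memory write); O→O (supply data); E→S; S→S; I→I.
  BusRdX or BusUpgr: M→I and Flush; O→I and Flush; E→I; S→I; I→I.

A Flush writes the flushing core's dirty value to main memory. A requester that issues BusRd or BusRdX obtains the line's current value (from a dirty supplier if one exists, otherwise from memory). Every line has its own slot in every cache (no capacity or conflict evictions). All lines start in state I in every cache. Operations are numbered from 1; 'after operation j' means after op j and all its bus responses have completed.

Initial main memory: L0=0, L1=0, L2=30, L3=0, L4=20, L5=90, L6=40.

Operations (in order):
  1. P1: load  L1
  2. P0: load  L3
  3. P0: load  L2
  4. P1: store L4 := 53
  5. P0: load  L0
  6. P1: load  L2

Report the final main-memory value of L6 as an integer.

memory[L6] = 40

  op1 P1: load  L1 → I/E on L1; bus BusRd; mem=0
  op2 P0: load  L3 → E/I on L3; bus BusRd; mem=0
  op3 P0: load  L2 → E/I on L2; bus BusRd; mem=30
  op4 P1: store L4 := 53 → I/M on L4; bus BusRdX; mem=20
  op5 P0: load  L0 → E/I on L0; bus BusRd; mem=0
  op6 P1: load  L2 → S/S on L2; bus BusRd; mem=30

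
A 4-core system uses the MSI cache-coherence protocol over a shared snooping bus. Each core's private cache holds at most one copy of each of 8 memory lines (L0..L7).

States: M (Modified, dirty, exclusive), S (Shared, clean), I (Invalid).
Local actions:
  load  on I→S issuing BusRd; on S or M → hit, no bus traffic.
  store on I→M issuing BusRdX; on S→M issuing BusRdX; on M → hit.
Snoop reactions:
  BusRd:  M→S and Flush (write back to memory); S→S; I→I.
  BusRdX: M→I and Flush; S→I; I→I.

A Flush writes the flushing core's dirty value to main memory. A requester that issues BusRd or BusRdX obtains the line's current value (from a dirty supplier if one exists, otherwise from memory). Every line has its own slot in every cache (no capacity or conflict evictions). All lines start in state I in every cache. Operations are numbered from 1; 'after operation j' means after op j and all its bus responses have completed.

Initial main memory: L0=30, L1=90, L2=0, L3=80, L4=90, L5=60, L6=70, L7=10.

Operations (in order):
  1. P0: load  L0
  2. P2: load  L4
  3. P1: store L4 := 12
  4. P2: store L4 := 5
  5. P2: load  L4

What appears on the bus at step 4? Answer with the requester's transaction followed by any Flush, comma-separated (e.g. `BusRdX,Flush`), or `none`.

bus = BusRdX,Flush

1. P0: load  L0  bus=[BusRd]  L0: P0=S P1=I P2=I P3=I  mem[L0]=30
2. P2: load  L4  bus=[BusRd]  L4: P0=I P1=I P2=S P3=I  mem[L4]=90
3. P1: store L4 := 12  bus=[BusRdX]  L4: P0=I P1=M P2=I P3=I  mem[L4]=90
4. P2: store L4 := 5  bus=[BusRdX,Flush]  L4: P0=I P1=I P2=M P3=I  mem[L4]=12
5. P2: load  L4  bus=[-]  L4: P0=I P1=I P2=M P3=I  mem[L4]=12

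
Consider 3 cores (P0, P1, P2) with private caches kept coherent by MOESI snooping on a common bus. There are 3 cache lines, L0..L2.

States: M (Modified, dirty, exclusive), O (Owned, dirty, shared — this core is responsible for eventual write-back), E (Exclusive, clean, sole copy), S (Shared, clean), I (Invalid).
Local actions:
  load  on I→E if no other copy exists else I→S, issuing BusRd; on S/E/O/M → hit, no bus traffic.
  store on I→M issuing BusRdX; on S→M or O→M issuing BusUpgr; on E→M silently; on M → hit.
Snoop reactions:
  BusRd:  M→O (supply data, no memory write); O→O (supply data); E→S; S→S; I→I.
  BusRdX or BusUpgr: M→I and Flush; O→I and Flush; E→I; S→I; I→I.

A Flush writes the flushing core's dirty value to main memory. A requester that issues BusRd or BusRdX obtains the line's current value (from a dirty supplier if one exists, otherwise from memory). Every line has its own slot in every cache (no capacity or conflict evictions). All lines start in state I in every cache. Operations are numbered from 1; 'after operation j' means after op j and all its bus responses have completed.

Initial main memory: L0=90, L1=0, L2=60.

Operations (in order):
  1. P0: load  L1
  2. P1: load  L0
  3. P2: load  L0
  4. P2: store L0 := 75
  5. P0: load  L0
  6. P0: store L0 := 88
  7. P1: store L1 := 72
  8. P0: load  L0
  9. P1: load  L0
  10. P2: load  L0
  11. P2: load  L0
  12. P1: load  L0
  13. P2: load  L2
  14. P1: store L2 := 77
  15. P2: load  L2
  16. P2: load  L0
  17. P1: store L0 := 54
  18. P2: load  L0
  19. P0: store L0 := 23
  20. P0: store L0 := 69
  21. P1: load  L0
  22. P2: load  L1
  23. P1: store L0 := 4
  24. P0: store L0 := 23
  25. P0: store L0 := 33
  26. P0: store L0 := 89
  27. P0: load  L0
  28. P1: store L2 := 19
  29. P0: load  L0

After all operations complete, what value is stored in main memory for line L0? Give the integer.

[1] P0: load  L1 | P0:E(0), P1:I, P2:I | bus: BusRd
[2] P1: load  L0 | P0:I, P1:E(90), P2:I | bus: BusRd
[3] P2: load  L0 | P0:I, P1:S(90), P2:S(90) | bus: BusRd
[4] P2: store L0 := 75 | P0:I, P1:I, P2:M(75) | bus: BusUpgr
[5] P0: load  L0 | P0:S(75), P1:I, P2:O(75) | bus: BusRd
[6] P0: store L0 := 88 | P0:M(88), P1:I, P2:I | bus: BusUpgr,Flush
[7] P1: store L1 := 72 | P0:I, P1:M(72), P2:I | bus: BusRdX
[8] P0: load  L0 | P0:M(88), P1:I, P2:I | bus: none
[9] P1: load  L0 | P0:O(88), P1:S(88), P2:I | bus: BusRd
[10] P2: load  L0 | P0:O(88), P1:S(88), P2:S(88) | bus: BusRd
[11] P2: load  L0 | P0:O(88), P1:S(88), P2:S(88) | bus: none
[12] P1: load  L0 | P0:O(88), P1:S(88), P2:S(88) | bus: none
[13] P2: load  L2 | P0:I, P1:I, P2:E(60) | bus: BusRd
[14] P1: store L2 := 77 | P0:I, P1:M(77), P2:I | bus: BusRdX
[15] P2: load  L2 | P0:I, P1:O(77), P2:S(77) | bus: BusRd
[16] P2: load  L0 | P0:O(88), P1:S(88), P2:S(88) | bus: none
[17] P1: store L0 := 54 | P0:I, P1:M(54), P2:I | bus: BusUpgr,Flush
[18] P2: load  L0 | P0:I, P1:O(54), P2:S(54) | bus: BusRd
[19] P0: store L0 := 23 | P0:M(23), P1:I, P2:I | bus: BusRdX,Flush
[20] P0: store L0 := 69 | P0:M(69), P1:I, P2:I | bus: none
[21] P1: load  L0 | P0:O(69), P1:S(69), P2:I | bus: BusRd
[22] P2: load  L1 | P0:I, P1:O(72), P2:S(72) | bus: BusRd
[23] P1: store L0 := 4 | P0:I, P1:M(4), P2:I | bus: BusUpgr,Flush
[24] P0: store L0 := 23 | P0:M(23), P1:I, P2:I | bus: BusRdX,Flush
[25] P0: store L0 := 33 | P0:M(33), P1:I, P2:I | bus: none
[26] P0: store L0 := 89 | P0:M(89), P1:I, P2:I | bus: none
[27] P0: load  L0 | P0:M(89), P1:I, P2:I | bus: none
[28] P1: store L2 := 19 | P0:I, P1:M(19), P2:I | bus: BusUpgr
[29] P0: load  L0 | P0:M(89), P1:I, P2:I | bus: none

memory[L0] = 4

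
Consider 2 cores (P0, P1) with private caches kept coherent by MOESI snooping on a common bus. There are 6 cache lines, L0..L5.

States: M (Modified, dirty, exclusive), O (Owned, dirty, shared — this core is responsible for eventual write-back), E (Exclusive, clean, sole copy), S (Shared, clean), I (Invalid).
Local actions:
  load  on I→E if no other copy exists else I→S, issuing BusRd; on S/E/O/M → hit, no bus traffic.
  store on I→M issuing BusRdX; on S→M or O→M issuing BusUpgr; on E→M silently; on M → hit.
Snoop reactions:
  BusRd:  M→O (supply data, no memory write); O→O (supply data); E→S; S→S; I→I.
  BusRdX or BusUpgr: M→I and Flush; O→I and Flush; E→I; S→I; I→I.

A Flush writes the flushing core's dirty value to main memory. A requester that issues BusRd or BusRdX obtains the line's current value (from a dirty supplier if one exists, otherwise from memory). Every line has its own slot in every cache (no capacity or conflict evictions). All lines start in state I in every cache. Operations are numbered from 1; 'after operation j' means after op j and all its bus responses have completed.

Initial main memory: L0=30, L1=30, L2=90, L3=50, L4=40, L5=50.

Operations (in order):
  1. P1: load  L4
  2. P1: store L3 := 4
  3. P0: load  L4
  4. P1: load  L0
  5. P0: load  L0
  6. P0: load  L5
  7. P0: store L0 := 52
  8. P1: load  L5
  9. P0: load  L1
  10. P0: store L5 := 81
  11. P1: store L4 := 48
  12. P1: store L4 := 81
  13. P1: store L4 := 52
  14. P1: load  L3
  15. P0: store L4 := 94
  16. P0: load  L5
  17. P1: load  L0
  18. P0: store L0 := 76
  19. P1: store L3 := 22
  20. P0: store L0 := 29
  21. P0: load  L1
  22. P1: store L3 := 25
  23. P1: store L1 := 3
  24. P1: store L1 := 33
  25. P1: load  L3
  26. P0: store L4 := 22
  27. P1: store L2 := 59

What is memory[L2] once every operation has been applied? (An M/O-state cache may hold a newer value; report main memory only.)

[1] P1: load  L4 | P0:I, P1:E(40) | bus: BusRd
[2] P1: store L3 := 4 | P0:I, P1:M(4) | bus: BusRdX
[3] P0: load  L4 | P0:S(40), P1:S(40) | bus: BusRd
[4] P1: load  L0 | P0:I, P1:E(30) | bus: BusRd
[5] P0: load  L0 | P0:S(30), P1:S(30) | bus: BusRd
[6] P0: load  L5 | P0:E(50), P1:I | bus: BusRd
[7] P0: store L0 := 52 | P0:M(52), P1:I | bus: BusUpgr
[8] P1: load  L5 | P0:S(50), P1:S(50) | bus: BusRd
[9] P0: load  L1 | P0:E(30), P1:I | bus: BusRd
[10] P0: store L5 := 81 | P0:M(81), P1:I | bus: BusUpgr
[11] P1: store L4 := 48 | P0:I, P1:M(48) | bus: BusUpgr
[12] P1: store L4 := 81 | P0:I, P1:M(81) | bus: none
[13] P1: store L4 := 52 | P0:I, P1:M(52) | bus: none
[14] P1: load  L3 | P0:I, P1:M(4) | bus: none
[15] P0: store L4 := 94 | P0:M(94), P1:I | bus: BusRdX,Flush
[16] P0: load  L5 | P0:M(81), P1:I | bus: none
[17] P1: load  L0 | P0:O(52), P1:S(52) | bus: BusRd
[18] P0: store L0 := 76 | P0:M(76), P1:I | bus: BusUpgr
[19] P1: store L3 := 22 | P0:I, P1:M(22) | bus: none
[20] P0: store L0 := 29 | P0:M(29), P1:I | bus: none
[21] P0: load  L1 | P0:E(30), P1:I | bus: none
[22] P1: store L3 := 25 | P0:I, P1:M(25) | bus: none
[23] P1: store L1 := 3 | P0:I, P1:M(3) | bus: BusRdX
[24] P1: store L1 := 33 | P0:I, P1:M(33) | bus: none
[25] P1: load  L3 | P0:I, P1:M(25) | bus: none
[26] P0: store L4 := 22 | P0:M(22), P1:I | bus: none
[27] P1: store L2 := 59 | P0:I, P1:M(59) | bus: BusRdX

memory[L2] = 90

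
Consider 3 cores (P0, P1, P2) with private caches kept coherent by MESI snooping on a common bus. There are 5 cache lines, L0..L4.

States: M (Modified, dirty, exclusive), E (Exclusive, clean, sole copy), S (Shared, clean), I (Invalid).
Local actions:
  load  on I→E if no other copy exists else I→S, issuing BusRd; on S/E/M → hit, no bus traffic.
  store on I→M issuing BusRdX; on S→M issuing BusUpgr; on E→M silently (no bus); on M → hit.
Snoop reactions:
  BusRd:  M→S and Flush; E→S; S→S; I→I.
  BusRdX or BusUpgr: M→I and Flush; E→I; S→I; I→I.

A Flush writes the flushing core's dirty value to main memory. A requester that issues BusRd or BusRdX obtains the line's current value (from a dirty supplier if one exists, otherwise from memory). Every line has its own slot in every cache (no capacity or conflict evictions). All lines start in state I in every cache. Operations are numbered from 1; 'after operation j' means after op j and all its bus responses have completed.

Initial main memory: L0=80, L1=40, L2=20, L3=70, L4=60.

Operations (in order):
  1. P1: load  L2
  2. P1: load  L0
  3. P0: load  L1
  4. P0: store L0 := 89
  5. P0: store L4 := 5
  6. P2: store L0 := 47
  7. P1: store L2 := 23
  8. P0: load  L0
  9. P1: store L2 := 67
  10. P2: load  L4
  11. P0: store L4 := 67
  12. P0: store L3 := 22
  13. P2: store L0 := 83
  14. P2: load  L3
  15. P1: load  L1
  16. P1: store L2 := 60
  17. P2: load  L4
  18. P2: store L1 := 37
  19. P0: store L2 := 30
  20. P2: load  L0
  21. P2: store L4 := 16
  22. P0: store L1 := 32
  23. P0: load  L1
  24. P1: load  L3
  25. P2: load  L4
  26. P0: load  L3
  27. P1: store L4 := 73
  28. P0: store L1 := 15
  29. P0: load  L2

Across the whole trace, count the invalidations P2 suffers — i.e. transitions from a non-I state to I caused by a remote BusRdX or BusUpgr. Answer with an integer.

invalidations = 3

step 1: P1: load  L2  ⟶  IEI  (L2)  txn=BusRd  M[L2]=20
step 2: P1: load  L0  ⟶  IEI  (L0)  txn=BusRd  M[L0]=80
step 3: P0: load  L1  ⟶  EII  (L1)  txn=BusRd  M[L1]=40
step 4: P0: store L0 := 89  ⟶  MII  (L0)  txn=BusRdX  M[L0]=80
step 5: P0: store L4 := 5  ⟶  MII  (L4)  txn=BusRdX  M[L4]=60
step 6: P2: store L0 := 47  ⟶  IIM  (L0)  txn=BusRdX+Flush  M[L0]=89
step 7: P1: store L2 := 23  ⟶  IMI  (L2)  txn=∅  M[L2]=20
step 8: P0: load  L0  ⟶  SIS  (L0)  txn=BusRd+Flush  M[L0]=47
step 9: P1: store L2 := 67  ⟶  IMI  (L2)  txn=∅  M[L2]=20
step 10: P2: load  L4  ⟶  SIS  (L4)  txn=BusRd+Flush  M[L4]=5
step 11: P0: store L4 := 67  ⟶  MII  (L4)  txn=BusUpgr  M[L4]=5
step 12: P0: store L3 := 22  ⟶  MII  (L3)  txn=BusRdX  M[L3]=70
step 13: P2: store L0 := 83  ⟶  IIM  (L0)  txn=BusUpgr  M[L0]=47
step 14: P2: load  L3  ⟶  SIS  (L3)  txn=BusRd+Flush  M[L3]=22
step 15: P1: load  L1  ⟶  SSI  (L1)  txn=BusRd  M[L1]=40
step 16: P1: store L2 := 60  ⟶  IMI  (L2)  txn=∅  M[L2]=20
step 17: P2: load  L4  ⟶  SIS  (L4)  txn=BusRd+Flush  M[L4]=67
step 18: P2: store L1 := 37  ⟶  IIM  (L1)  txn=BusRdX  M[L1]=40
step 19: P0: store L2 := 30  ⟶  MII  (L2)  txn=BusRdX+Flush  M[L2]=60
step 20: P2: load  L0  ⟶  IIM  (L0)  txn=∅  M[L0]=47
step 21: P2: store L4 := 16  ⟶  IIM  (L4)  txn=BusUpgr  M[L4]=67
step 22: P0: store L1 := 32  ⟶  MII  (L1)  txn=BusRdX+Flush  M[L1]=37
step 23: P0: load  L1  ⟶  MII  (L1)  txn=∅  M[L1]=37
step 24: P1: load  L3  ⟶  SSS  (L3)  txn=BusRd  M[L3]=22
step 25: P2: load  L4  ⟶  IIM  (L4)  txn=∅  M[L4]=67
step 26: P0: load  L3  ⟶  SSS  (L3)  txn=∅  M[L3]=22
step 27: P1: store L4 := 73  ⟶  IMI  (L4)  txn=BusRdX+Flush  M[L4]=16
step 28: P0: store L1 := 15  ⟶  MII  (L1)  txn=∅  M[L1]=37
step 29: P0: load  L2  ⟶  MII  (L2)  txn=∅  M[L2]=60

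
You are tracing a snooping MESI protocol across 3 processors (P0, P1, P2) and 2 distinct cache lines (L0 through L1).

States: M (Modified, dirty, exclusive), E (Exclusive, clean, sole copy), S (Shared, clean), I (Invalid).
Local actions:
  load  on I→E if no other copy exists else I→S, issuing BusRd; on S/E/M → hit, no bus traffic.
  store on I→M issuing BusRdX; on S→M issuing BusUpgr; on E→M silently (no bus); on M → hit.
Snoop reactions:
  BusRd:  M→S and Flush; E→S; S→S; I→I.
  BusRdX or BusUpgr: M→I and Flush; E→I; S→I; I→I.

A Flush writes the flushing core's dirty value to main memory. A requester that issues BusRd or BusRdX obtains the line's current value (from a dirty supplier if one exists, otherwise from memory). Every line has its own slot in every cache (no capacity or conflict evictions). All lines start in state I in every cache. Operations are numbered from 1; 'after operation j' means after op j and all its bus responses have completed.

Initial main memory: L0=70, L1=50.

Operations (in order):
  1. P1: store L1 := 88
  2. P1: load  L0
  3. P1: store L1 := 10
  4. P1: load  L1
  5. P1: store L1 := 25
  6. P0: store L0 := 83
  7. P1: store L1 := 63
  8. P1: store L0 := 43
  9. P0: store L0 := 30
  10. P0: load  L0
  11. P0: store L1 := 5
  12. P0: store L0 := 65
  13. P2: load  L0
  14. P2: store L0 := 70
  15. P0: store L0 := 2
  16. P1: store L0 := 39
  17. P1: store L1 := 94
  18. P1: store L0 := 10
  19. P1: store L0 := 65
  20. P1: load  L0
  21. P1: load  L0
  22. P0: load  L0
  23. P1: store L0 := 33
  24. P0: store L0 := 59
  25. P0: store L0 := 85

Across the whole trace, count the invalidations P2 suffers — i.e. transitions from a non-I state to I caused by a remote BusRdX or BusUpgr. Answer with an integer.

  op1 P1: store L1 := 88 → I/M/I on L1; bus BusRdX; mem=50
  op2 P1: load  L0 → I/E/I on L0; bus BusRd; mem=70
  op3 P1: store L1 := 10 → I/M/I on L1; bus (none); mem=50
  op4 P1: load  L1 → I/M/I on L1; bus (none); mem=50
  op5 P1: store L1 := 25 → I/M/I on L1; bus (none); mem=50
  op6 P0: store L0 := 83 → M/I/I on L0; bus BusRdX; mem=70
  op7 P1: store L1 := 63 → I/M/I on L1; bus (none); mem=50
  op8 P1: store L0 := 43 → I/M/I on L0; bus BusRdX Flush; mem=83
  op9 P0: store L0 := 30 → M/I/I on L0; bus BusRdX Flush; mem=43
  op10 P0: load  L0 → M/I/I on L0; bus (none); mem=43
  op11 P0: store L1 := 5 → M/I/I on L1; bus BusRdX Flush; mem=63
  op12 P0: store L0 := 65 → M/I/I on L0; bus (none); mem=43
  op13 P2: load  L0 → S/I/S on L0; bus BusRd Flush; mem=65
  op14 P2: store L0 := 70 → I/I/M on L0; bus BusUpgr; mem=65
  op15 P0: store L0 := 2 → M/I/I on L0; bus BusRdX Flush; mem=70
  op16 P1: store L0 := 39 → I/M/I on L0; bus BusRdX Flush; mem=2
  op17 P1: store L1 := 94 → I/M/I on L1; bus BusRdX Flush; mem=5
  op18 P1: store L0 := 10 → I/M/I on L0; bus (none); mem=2
  op19 P1: store L0 := 65 → I/M/I on L0; bus (none); mem=2
  op20 P1: load  L0 → I/M/I on L0; bus (none); mem=2
  op21 P1: load  L0 → I/M/I on L0; bus (none); mem=2
  op22 P0: load  L0 → S/S/I on L0; bus BusRd Flush; mem=65
  op23 P1: store L0 := 33 → I/M/I on L0; bus BusUpgr; mem=65
  op24 P0: store L0 := 59 → M/I/I on L0; bus BusRdX Flush; mem=33
  op25 P0: store L0 := 85 → M/I/I on L0; bus (none); mem=33

invalidations = 1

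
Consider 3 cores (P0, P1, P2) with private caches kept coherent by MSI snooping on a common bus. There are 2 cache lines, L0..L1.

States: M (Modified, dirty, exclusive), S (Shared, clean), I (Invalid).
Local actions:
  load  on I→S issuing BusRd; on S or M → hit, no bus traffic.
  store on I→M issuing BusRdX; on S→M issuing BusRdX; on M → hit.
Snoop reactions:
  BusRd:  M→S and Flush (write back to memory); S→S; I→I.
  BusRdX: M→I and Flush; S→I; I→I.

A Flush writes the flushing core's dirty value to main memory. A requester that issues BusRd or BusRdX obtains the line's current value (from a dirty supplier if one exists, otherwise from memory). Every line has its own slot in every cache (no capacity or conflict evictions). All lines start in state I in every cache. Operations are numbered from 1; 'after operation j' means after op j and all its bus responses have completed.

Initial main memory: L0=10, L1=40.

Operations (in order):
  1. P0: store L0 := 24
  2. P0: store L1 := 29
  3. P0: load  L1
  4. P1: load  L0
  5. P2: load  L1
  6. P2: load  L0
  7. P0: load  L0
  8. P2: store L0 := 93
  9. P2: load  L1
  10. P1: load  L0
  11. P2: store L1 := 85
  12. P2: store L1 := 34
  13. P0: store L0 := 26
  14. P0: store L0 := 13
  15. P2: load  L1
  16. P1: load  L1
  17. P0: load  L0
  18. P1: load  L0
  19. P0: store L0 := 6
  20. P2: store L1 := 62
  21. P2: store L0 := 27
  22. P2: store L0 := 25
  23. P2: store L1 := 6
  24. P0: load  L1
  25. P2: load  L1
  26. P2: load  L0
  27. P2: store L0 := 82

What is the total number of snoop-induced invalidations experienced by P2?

  op1 P0: store L0 := 24 → M/I/I on L0; bus BusRdX; mem=10
  op2 P0: store L1 := 29 → M/I/I on L1; bus BusRdX; mem=40
  op3 P0: load  L1 → M/I/I on L1; bus (none); mem=40
  op4 P1: load  L0 → S/S/I on L0; bus BusRd Flush; mem=24
  op5 P2: load  L1 → S/I/S on L1; bus BusRd Flush; mem=29
  op6 P2: load  L0 → S/S/S on L0; bus BusRd; mem=24
  op7 P0: load  L0 → S/S/S on L0; bus (none); mem=24
  op8 P2: store L0 := 93 → I/I/M on L0; bus BusRdX; mem=24
  op9 P2: load  L1 → S/I/S on L1; bus (none); mem=29
  op10 P1: load  L0 → I/S/S on L0; bus BusRd Flush; mem=93
  op11 P2: store L1 := 85 → I/I/M on L1; bus BusRdX; mem=29
  op12 P2: store L1 := 34 → I/I/M on L1; bus (none); mem=29
  op13 P0: store L0 := 26 → M/I/I on L0; bus BusRdX; mem=93
  op14 P0: store L0 := 13 → M/I/I on L0; bus (none); mem=93
  op15 P2: load  L1 → I/I/M on L1; bus (none); mem=29
  op16 P1: load  L1 → I/S/S on L1; bus BusRd Flush; mem=34
  op17 P0: load  L0 → M/I/I on L0; bus (none); mem=93
  op18 P1: load  L0 → S/S/I on L0; bus BusRd Flush; mem=13
  op19 P0: store L0 := 6 → M/I/I on L0; bus BusRdX; mem=13
  op20 P2: store L1 := 62 → I/I/M on L1; bus BusRdX; mem=34
  op21 P2: store L0 := 27 → I/I/M on L0; bus BusRdX Flush; mem=6
  op22 P2: store L0 := 25 → I/I/M on L0; bus (none); mem=6
  op23 P2: store L1 := 6 → I/I/M on L1; bus (none); mem=34
  op24 P0: load  L1 → S/I/S on L1; bus BusRd Flush; mem=6
  op25 P2: load  L1 → S/I/S on L1; bus (none); mem=6
  op26 P2: load  L0 → I/I/M on L0; bus (none); mem=6
  op27 P2: store L0 := 82 → I/I/M on L0; bus (none); mem=6

invalidations = 1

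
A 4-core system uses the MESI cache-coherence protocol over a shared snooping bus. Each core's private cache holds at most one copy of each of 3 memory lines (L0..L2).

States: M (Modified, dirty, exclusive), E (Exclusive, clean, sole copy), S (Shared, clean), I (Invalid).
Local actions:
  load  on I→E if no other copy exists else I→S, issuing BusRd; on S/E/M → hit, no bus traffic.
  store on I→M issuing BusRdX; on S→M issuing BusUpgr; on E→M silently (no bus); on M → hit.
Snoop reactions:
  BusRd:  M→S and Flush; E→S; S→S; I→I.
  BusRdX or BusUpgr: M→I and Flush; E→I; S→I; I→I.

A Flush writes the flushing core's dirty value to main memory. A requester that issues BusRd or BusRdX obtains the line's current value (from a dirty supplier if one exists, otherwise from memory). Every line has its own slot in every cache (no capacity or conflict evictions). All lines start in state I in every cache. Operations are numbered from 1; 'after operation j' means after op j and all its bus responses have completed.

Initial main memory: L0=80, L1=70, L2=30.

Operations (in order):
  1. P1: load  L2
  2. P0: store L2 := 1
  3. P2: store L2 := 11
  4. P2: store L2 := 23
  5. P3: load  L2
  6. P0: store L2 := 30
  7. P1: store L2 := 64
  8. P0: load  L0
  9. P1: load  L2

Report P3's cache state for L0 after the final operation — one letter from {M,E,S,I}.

[1] P1: load  L2 | P0:I, P1:E(30), P2:I, P3:I | bus: BusRd
[2] P0: store L2 := 1 | P0:M(1), P1:I, P2:I, P3:I | bus: BusRdX
[3] P2: store L2 := 11 | P0:I, P1:I, P2:M(11), P3:I | bus: BusRdX,Flush
[4] P2: store L2 := 23 | P0:I, P1:I, P2:M(23), P3:I | bus: none
[5] P3: load  L2 | P0:I, P1:I, P2:S(23), P3:S(23) | bus: BusRd,Flush
[6] P0: store L2 := 30 | P0:M(30), P1:I, P2:I, P3:I | bus: BusRdX
[7] P1: store L2 := 64 | P0:I, P1:M(64), P2:I, P3:I | bus: BusRdX,Flush
[8] P0: load  L0 | P0:E(80), P1:I, P2:I, P3:I | bus: BusRd
[9] P1: load  L2 | P0:I, P1:M(64), P2:I, P3:I | bus: none

state = I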